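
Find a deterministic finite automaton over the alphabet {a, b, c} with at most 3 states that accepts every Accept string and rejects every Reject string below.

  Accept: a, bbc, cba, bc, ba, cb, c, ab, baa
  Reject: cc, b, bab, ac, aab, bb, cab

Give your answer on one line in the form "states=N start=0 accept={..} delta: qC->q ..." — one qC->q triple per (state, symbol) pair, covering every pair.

State merging on the prefix tree: take the shortest (then alphabetical) example prefix whose next move is undefined and point that move at state 0, else 1, else 2, ...; a target is out if some Accept/Reject pair would then sit in one state with the same input left (inseparable). If every existing state is out, open a new one.
a: 0a undefined. 0a->0: no, c/ac meet in 0 with "c" left. Open state 1: 0a->1.
b: 0b undefined. 0b->0: no, ab/bab meet in 1 with "b" left. 0b->1: no, a/b meet in 1. Open state 2: 0b->2.
c: 0c undefined. 0c->0: no, cb/b meet in 2. 0c->1: ok.
aa: 1a undefined. 1a->0: ok.
ab: 1b undefined. 1b->0: ok.
ac: 1c undefined. 1c->0: no, cb/cc meet in 0. 1c->1: no, a/cc meet in 1. 1c->2: ok.
ba: 2a undefined. 2a->0: ok.
bb: 2b undefined. 2b->0: no, ba/bb meet in 0. 2b->1: no, a/bb meet in 1. 2b->2: ok.
bc: 2c undefined. 2c->0: ok.
All examples now run through 3 states with every (state, symbol) defined. Accept strings end in {0,1}, Reject strings end in {2}; accept={0,1}.

states=3 start=0 accept={0,1} delta: 0a->1 0b->2 0c->1 1a->0 1b->0 1c->2 2a->0 2b->2 2c->0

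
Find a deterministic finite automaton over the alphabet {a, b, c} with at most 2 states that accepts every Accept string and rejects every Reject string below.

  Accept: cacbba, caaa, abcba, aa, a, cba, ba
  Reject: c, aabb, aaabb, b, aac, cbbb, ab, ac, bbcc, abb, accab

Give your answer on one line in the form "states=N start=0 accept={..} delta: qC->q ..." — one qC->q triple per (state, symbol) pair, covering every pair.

State merging on the prefix tree: take the shortest (then alphabetical) example prefix whose next move is undefined and point that move at state 0, else 1, else 2, ...; a target is out if some Accept/Reject pair would then sit in one state with the same input left (inseparable). If every existing state is out, open a new one.
a: 0a undefined. 0a->0: ok.
b: 0b undefined. 0b->0: no, aa/aabb meet in 0. Open state 1: 0b->1.
c: 0c undefined. 0c->0: no, caaa/c meet in 0. 0c->1: ok.
ba: 1a undefined. 1a->0: ok.
bb: 1b undefined. 1b->0: no, cacbba/aabb meet in 0. 1b->1: ok.
abc: 1c undefined. 1c->0: ok.
All examples now run through 2 states with every (state, symbol) defined. Accept strings end in {0}, Reject strings end in {1}; accept={0}.

states=2 start=0 accept={0} delta: 0a->0 0b->1 0c->1 1a->0 1b->1 1c->0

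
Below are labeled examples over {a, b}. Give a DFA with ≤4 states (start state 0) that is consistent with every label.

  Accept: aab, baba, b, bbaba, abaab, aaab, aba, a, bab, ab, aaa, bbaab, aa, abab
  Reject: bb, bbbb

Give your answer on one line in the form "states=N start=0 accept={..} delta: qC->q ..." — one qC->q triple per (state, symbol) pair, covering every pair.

states=3 start=0 accept={0,1} delta: 0a->0 0b->1 1a->0 1b->2 2a->0 2b->1

Grow the machine one transition at a time. Run the examples from 0; the earliest place one falls off (shortest prefix, ties alphabetical) gets sent to the lowest-numbered state that keeps every Accept/Reject pair distinguishable — a pair clashes when both reach the same state with identical unread suffix — and to a fresh state only if none does.
a: 0a undefined. 0a->0: ok.
b: 0b undefined. 0b->0: no, aab/bb meet in 0. Open state 1: 0b->1.
ba: 1a undefined. 1a->0: ok.
bb: 1b undefined. 1b->0: no, baba/bb meet in 0. 1b->1: no, aab/bb meet in 1. Open state 2: 1b->2.
bba: 2a undefined. 2a->0: ok.
bbb: 2b undefined. 2b->0: no, aab/bbbb meet in 1. 2b->1: ok.
All examples now run through 3 states with every (state, symbol) defined. Accept strings end in {0,1}, Reject strings end in {2}; accept={0,1}.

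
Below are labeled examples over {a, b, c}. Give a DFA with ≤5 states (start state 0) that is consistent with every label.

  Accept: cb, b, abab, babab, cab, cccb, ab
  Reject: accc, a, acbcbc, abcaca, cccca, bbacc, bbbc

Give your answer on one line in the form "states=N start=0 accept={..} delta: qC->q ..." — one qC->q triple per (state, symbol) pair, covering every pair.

Fold the examples into a partial DFA from state 0: repeatedly fix the first undefined (state, symbol) met by the shortest-then-alphabetical prefix, trying targets in increasing order and rejecting any under which an Accept and a Reject string meet in one state with the same remainder; add a state when all current targets are rejected. Accepting states are where Accept strings end.
a: 0a undefined. 0a->0: ok.
b: 0b undefined. 0b->0: no, b/a meet in 0. Open state 1: 0b->1.
c: 0c undefined. 0c->0: ok.
ba: 1a undefined. 1a->0: ok.
bb: 1b undefined. 1b->0: ok.
abc: 1c undefined. 1c->0: ok.
All examples now run through 2 states with every (state, symbol) defined. Accept strings end in {1}, Reject strings end in {0}; accept={1}.

states=2 start=0 accept={1} delta: 0a->0 0b->1 0c->0 1a->0 1b->0 1c->0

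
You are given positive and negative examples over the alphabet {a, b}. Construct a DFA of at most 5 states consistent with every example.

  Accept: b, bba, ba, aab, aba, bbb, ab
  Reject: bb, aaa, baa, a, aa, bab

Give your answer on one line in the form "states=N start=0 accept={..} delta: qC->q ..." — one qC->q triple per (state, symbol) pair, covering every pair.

states=4 start=0 accept={1,2} delta: 0a->0 0b->1 1a->2 1b->3 2a->0 2b->0 3a->1 3b->1

State merging on the prefix tree: take the shortest (then alphabetical) example prefix whose next move is undefined and point that move at state 0, else 1, else 2, ...; a target is out if some Accept/Reject pair would then sit in one state with the same input left (inseparable). If every existing state is out, open a new one.
a: 0a undefined. 0a->0: ok.
b: 0b undefined. 0b->0: no, b/bb meet in 0. Open state 1: 0b->1.
ba: 1a undefined. 1a->0: no, b/bab meet in 1. 1a->1: no, b/baa meet in 1. Open state 2: 1a->2.
bb: 1b undefined. 1b->0: no, bba/bb meet in 0. 1b->1: no, b/bb meet in 1. 1b->2: no, bba/baa meet in 2 with "a" left. Open state 3: 1b->3.
baa: 2a undefined. 2a->0: ok.
bab: 2b undefined. 2b->0: ok.
bba: 3a undefined. 3a->0: no, bba/aaa meet in 0. 3a->1: ok.
bbb: 3b undefined. 3b->0: no, bbb/aaa meet in 0. 3b->1: ok.
All examples now run through 4 states with every (state, symbol) defined. Accept strings end in {1,2}, Reject strings end in {0,3}; accept={1,2}.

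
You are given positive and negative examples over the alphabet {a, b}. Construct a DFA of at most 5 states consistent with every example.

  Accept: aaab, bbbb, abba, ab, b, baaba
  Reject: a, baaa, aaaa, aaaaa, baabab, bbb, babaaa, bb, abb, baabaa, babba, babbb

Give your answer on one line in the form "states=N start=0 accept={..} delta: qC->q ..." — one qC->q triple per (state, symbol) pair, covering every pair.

State merging on the prefix tree: take the shortest (then alphabetical) example prefix whose next move is undefined and point that move at state 0, else 1, else 2, ...; a target is out if some Accept/Reject pair would then sit in one state with the same input left (inseparable). If every existing state is out, open a new one.
a: 0a undefined. 0a->0: ok.
b: 0b undefined. 0b->0: no, aaab/a meet in 0. Open state 1: 0b->1.
ba: 1a undefined. 1a->0: no, aaab/baabab meet in 1. 1a->1: no, aaab/baaa meet in 1. Open state 2: 1a->2.
bb: 1b undefined. 1b->0: no, aaab/bbb meet in 1. 1b->1: no, aaab/bbb meet in 1. 1b->2: ok.
baa: 2a undefined. 2a->0: no, abba/a meet in 0. 2a->1: ok.
bab: 2b undefined. 2b->0: ok.
All examples now run through 3 states with every (state, symbol) defined. Accept strings end in {1}, Reject strings end in {0,2}; accept={1}.

states=3 start=0 accept={1} delta: 0a->0 0b->1 1a->2 1b->2 2a->1 2b->0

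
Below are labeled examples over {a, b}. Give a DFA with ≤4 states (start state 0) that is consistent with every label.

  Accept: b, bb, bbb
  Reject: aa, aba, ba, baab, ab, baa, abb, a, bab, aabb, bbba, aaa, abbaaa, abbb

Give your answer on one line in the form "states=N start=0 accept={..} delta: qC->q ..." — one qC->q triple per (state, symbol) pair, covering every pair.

Fold the examples into a partial DFA from state 0: repeatedly fix the first undefined (state, symbol) met by the shortest-then-alphabetical prefix, trying targets in increasing order and rejecting any under which an Accept and a Reject string meet in one state with the same remainder; add a state when all current targets are rejected. Accepting states are where Accept strings end.
a: 0a undefined. 0a->0: no, b/ab meet in 0 with "b" left. Open state 1: 0a->1.
b: 0b undefined. 0b->0: ok.
aa: 1a undefined. 1a->0: no, b/aa meet in 0. 1a->1: ok.
ab: 1b undefined. 1b->0: no, b/baab meet in 0. 1b->1: ok.
All examples now run through 2 states with every (state, symbol) defined. Accept strings end in {0}, Reject strings end in {1}; accept={0}.

states=2 start=0 accept={0} delta: 0a->1 0b->0 1a->1 1b->1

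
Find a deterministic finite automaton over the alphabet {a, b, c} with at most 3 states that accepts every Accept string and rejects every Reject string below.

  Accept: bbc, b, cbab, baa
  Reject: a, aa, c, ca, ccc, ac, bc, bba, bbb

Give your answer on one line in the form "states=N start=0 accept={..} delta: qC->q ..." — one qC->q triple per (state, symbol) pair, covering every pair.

State merging on the prefix tree: take the shortest (then alphabetical) example prefix whose next move is undefined and point that move at state 0, else 1, else 2, ...; a target is out if some Accept/Reject pair would then sit in one state with the same input left (inseparable). If every existing state is out, open a new one.
a: 0a undefined. 0a->0: ok.
b: 0b undefined. 0b->0: no, bbc/c meet in 0 with "c" left. Open state 1: 0b->1.
c: 0c undefined. 0c->0: ok.
ba: 1a undefined. 1a->0: no, baa/a meet in 0. 1a->1: ok.
bb: 1b undefined. 1b->0: no, bbc/a meet in 0. 1b->1: no, bbc/bc meet in 1 with "c" left. Open state 2: 1b->2.
bc: 1c undefined. 1c->0: ok.
bba: 2a undefined. 2a->0: ok.
bbb: 2b undefined. 2b->0: ok.
bbc: 2c undefined. 2c->0: no, bbc/a meet in 0. 2c->1: ok.
All examples now run through 3 states with every (state, symbol) defined. Accept strings end in {1,2}, Reject strings end in {0}; accept={1,2}.

states=3 start=0 accept={1,2} delta: 0a->0 0b->1 0c->0 1a->1 1b->2 1c->0 2a->0 2b->0 2c->1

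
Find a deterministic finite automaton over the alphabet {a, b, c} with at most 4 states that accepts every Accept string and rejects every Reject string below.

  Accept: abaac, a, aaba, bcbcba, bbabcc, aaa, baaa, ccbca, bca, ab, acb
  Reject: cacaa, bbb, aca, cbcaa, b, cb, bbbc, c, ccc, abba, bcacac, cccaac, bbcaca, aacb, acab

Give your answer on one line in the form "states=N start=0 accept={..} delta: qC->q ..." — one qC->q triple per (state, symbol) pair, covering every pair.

states=4 start=0 accept={1,2} delta: 0a->1 0b->0 0c->0 1a->0 1b->1 1c->2 2a->3 2b->1 2c->1 3a->0 3b->0 3c->0

Fold the examples into a partial DFA from state 0: repeatedly fix the first undefined (state, symbol) met by the shortest-then-alphabetical prefix, trying targets in increasing order and rejecting any under which an Accept and a Reject string meet in one state with the same remainder; add a state when all current targets are rejected. Accepting states are where Accept strings end.
a: 0a undefined. 0a->0: no, ab/b meet in 0 with "b" left. Open state 1: 0a->1.
b: 0b undefined. 0b->0: ok.
c: 0c undefined. 0c->0: ok.
aa: 1a undefined. 1a->0: ok.
ab: 1b undefined. 1b->0: no, abaac/bbb meet in 0. 1b->1: ok.
ac: 1c undefined. 1c->0: no, abaac/cacaa meet in 0. 1c->1: no, abaac/cacaa meet in 1. Open state 2: 1c->2.
aca: 2a undefined. 2a->0: no, a/cacaa meet in 1. 2a->1: no, abaac/bcacac meet in 2. 2a->2: no, abaac/cacaa meet in 2. Open state 3: 2a->3.
acb: 2b undefined. 2b->0: no, acb/bbb meet in 0. 2b->1: ok.
acab: 3b undefined. 3b->0: ok.
cacaa: 3a undefined. 3a->0: ok.
bbabcc: 2c undefined. 2c->0: no, bbabcc/cacaa meet in 0. 2c->1: ok.
bcacac: 3c undefined. 3c->0: ok.
All examples now run through 4 states with every (state, symbol) defined. Accept strings end in {1,2}, Reject strings end in {0,3}; accept={1,2}.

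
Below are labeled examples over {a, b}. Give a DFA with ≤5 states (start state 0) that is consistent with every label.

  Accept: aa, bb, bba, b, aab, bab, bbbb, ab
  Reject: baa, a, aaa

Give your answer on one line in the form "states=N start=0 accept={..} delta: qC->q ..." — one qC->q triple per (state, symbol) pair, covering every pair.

State merging on the prefix tree: take the shortest (then alphabetical) example prefix whose next move is undefined and point that move at state 0, else 1, else 2, ...; a target is out if some Accept/Reject pair would then sit in one state with the same input left (inseparable). If every existing state is out, open a new one.
a: 0a undefined. 0a->0: no, aa/a meet in 0. Open state 1: 0a->1.
b: 0b undefined. 0b->0: no, aa/baa meet in 1 with "a" left. 0b->1: no, b/a meet in 1. Open state 2: 0b->2.
aa: 1a undefined. 1a->0: ok.
ab: 1b undefined. 1b->0: ok.
ba: 2a undefined. 2a->0: ok.
bb: 2b undefined. 2b->0: no, bba/baa meet in 1. 2b->1: no, bb/baa meet in 1. 2b->2: ok.
All examples now run through 3 states with every (state, symbol) defined. Accept strings end in {0,2}, Reject strings end in {1}; accept={0,2}.

states=3 start=0 accept={0,2} delta: 0a->1 0b->2 1a->0 1b->0 2a->0 2b->2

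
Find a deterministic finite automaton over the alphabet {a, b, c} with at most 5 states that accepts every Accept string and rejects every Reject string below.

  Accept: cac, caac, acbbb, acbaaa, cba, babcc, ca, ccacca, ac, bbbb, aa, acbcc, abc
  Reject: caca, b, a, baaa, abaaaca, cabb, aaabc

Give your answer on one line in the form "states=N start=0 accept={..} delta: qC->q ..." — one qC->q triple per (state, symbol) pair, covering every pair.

Fold the examples into a partial DFA from state 0: repeatedly fix the first undefined (state, symbol) met by the shortest-then-alphabetical prefix, trying targets in increasing order and rejecting any under which an Accept and a Reject string meet in one state with the same remainder; add a state when all current targets are rejected. Accepting states are where Accept strings end.
a: 0a undefined. 0a->0: no, aa/a meet in 0. Open state 1: 0a->1.
b: 0b undefined. 0b->0: no, bbbb/b meet in 0. 0b->1: ok.
c: 0c undefined. 0c->0: no, ca/b meet in 1. 0c->1: ok.
aa: 1a undefined. 1a->0: no, cac/b meet in 1. 1a->1: no, ca/b meet in 1. Open state 2: 1a->2.
ab: 1b undefined. 1b->0: no, cba/b meet in 1. 1b->1: no, bbbb/b meet in 1. 1b->2: no, bbbb/cabb meet in 2 with "bb" left. Open state 3: 1b->3.
ac: 1c undefined. 1c->0: no, acbaaa/baaa meet in 2 with "aa" left. 1c->1: no, ac/b meet in 1. 1c->2: ok.
aaa: 2a undefined. 2a->0: no, caac/b meet in 1. 2a->1: no, caac/baaa meet in 2. 2a->2: no, ca/baaa meet in 2. 2a->3: no, cba/baaa meet in 3 with "a" left. Open state 4: 2a->4.
aba: 3a undefined. 3a->0: ok.
abc: 3c undefined. 3c->0: ok.
acb: 2b undefined. 2b->0: ok.
bbb: 3b undefined. 3b->0: no, bbbb/b meet in 1. 3b->1: ok.
cac: 2c undefined. 2c->0: ok.
aaab: 4b undefined. 4b->0: ok.
baaa: 4a undefined. 4a->0: no, cac/baaa meet in 0. 4a->1: ok.
caac: 4c undefined. 4c->0: ok.
All examples now run through 5 states with every (state, symbol) defined. Accept strings end in {0,2,3,4}, Reject strings end in {1}; accept={0,2,3,4}.

states=5 start=0 accept={0,2,3,4} delta: 0a->1 0b->1 0c->1 1a->2 1b->3 1c->2 2a->4 2b->0 2c->0 3a->0 3b->1 3c->0 4a->1 4b->0 4c->0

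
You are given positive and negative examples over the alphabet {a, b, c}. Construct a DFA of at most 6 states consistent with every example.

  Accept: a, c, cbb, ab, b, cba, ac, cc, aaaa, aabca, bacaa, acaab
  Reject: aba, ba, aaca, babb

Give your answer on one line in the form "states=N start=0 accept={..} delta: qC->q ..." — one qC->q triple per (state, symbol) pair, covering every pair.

states=3 start=0 accept={0,1} delta: 0a->0 0b->1 0c->1 1a->2 1b->0 1c->0 2a->0 2b->2 2c->0

State merging on the prefix tree: take the shortest (then alphabetical) example prefix whose next move is undefined and point that move at state 0, else 1, else 2, ...; a target is out if some Accept/Reject pair would then sit in one state with the same input left (inseparable). If every existing state is out, open a new one.
a: 0a undefined. 0a->0: ok.
b: 0b undefined. 0b->0: no, a/aba meet in 0. Open state 1: 0b->1.
c: 0c undefined. 0c->0: no, a/aaca meet in 0. 0c->1: ok.
ba: 1a undefined. 1a->0: no, a/aba meet in 0. 1a->1: no, c/aba meet in 1. Open state 2: 1a->2.
cb: 1b undefined. 1b->0: ok.
cc: 1c undefined. 1c->0: ok.
bab: 2b undefined. 2b->0: no, c/babb meet in 1. 2b->1: no, a/babb meet in 0. 2b->2: ok.
bac: 2c undefined. 2c->0: ok.
acaa: 2a undefined. 2a->0: ok.
All examples now run through 3 states with every (state, symbol) defined. Accept strings end in {0,1}, Reject strings end in {2}; accept={0,1}.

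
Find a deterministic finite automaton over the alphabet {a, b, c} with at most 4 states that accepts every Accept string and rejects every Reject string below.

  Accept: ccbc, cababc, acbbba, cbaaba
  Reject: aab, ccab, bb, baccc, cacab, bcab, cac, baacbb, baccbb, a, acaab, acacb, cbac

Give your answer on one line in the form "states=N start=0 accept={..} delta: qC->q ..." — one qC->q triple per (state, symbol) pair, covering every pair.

states=4 start=0 accept={3} delta: 0a->0 0b->0 0c->1 1a->1 1b->2 1c->1 2a->3 2b->1 2c->3 3a->1 3b->2 3c->0

Fold the examples into a partial DFA from state 0: repeatedly fix the first undefined (state, symbol) met by the shortest-then-alphabetical prefix, trying targets in increasing order and rejecting any under which an Accept and a Reject string meet in one state with the same remainder; add a state when all current targets are rejected. Accepting states are where Accept strings end.
a: 0a undefined. 0a->0: ok.
b: 0b undefined. 0b->0: ok.
c: 0c undefined. 0c->0: no, ccbc/aab meet in 0. Open state 1: 0c->1.
ca: 1a undefined. 1a->0: no, cababc/cac meet in 1. 1a->1: ok.
cb: 1b undefined. 1b->0: no, cababc/cbac meet in 1. 1b->1: no, cababc/cac meet in 1 with "c" left. Open state 2: 1b->2.
cc: 1c undefined. 1c->0: no, ccbc/baccc meet in 1. 1c->1: ok.
cba: 2a undefined. 2a->0: no, cababc/baccc meet in 1. 2a->1: no, cbaaba/baccc meet in 1. 2a->2: no, ccbc/cbac meet in 2 with "c" left. Open state 3: 2a->3.
acbb: 2b undefined. 2b->0: no, acbbba/aab meet in 0. 2b->1: ok.
cbaa: 3a undefined. 3a->0: no, cbaaba/aab meet in 0. 3a->1: ok.
cbac: 3c undefined. 3c->0: ok.
ccbc: 2c undefined. 2c->0: no, ccbc/aab meet in 0. 2c->1: no, ccbc/baccc meet in 1. 2c->2: no, ccbc/ccab meet in 2. 2c->3: ok.
cabab: 3b undefined. 3b->0: no, cababc/baccc meet in 1. 3b->1: no, cababc/baccc meet in 1. 3b->2: ok.
All examples now run through 4 states with every (state, symbol) defined. Accept strings end in {3}, Reject strings end in {0,1,2}; accept={3}.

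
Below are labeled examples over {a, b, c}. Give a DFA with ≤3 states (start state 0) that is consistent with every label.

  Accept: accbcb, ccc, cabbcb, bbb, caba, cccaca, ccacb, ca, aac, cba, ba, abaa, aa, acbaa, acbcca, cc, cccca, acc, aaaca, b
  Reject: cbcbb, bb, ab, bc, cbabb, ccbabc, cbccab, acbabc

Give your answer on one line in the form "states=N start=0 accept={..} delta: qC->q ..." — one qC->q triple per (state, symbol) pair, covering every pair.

states=3 start=0 accept={0,1} delta: 0a->1 0b->1 0c->0 1a->0 1b->2 1c->2 2a->0 2b->1 2c->0

Fold the examples into a partial DFA from state 0: repeatedly fix the first undefined (state, symbol) met by the shortest-then-alphabetical prefix, trying targets in increasing order and rejecting any under which an Accept and a Reject string meet in one state with the same remainder; add a state when all current targets are rejected. Accepting states are where Accept strings end.
a: 0a undefined. 0a->0: no, b/ab meet in 0 with "b" left. Open state 1: 0a->1.
b: 0b undefined. 0b->0: no, bbb/bb meet in 0. 0b->1: ok.
c: 0c undefined. 0c->0: ok.
aa: 1a undefined. 1a->0: ok.
ab: 1b undefined. 1b->0: no, ccc/bb meet in 0. 1b->1: no, bbb/bb meet in 1. Open state 2: 1b->2.
ac: 1c undefined. 1c->0: no, ccc/bc meet in 0. 1c->1: no, bbb/cbcbb meet in 2 with "b" left. 1c->2: ok.
aba: 2a undefined. 2a->0: ok.
acb: 2b undefined. 2b->0: no, cabbcb/cbcbb meet in 1. 2b->1: ok.
acc: 2c undefined. 2c->0: ok.
All examples now run through 3 states with every (state, symbol) defined. Accept strings end in {0,1}, Reject strings end in {2}; accept={0,1}.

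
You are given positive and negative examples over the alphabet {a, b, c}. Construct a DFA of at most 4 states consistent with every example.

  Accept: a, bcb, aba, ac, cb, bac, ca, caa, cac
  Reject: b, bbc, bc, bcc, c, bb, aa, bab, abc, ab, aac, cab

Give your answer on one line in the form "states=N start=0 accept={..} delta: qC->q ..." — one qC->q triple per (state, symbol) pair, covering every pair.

Fold the examples into a partial DFA from state 0: repeatedly fix the first undefined (state, symbol) met by the shortest-then-alphabetical prefix, trying targets in increasing order and rejecting any under which an Accept and a Reject string meet in one state with the same remainder; add a state when all current targets are rejected. Accepting states are where Accept strings end.
a: 0a undefined. 0a->0: no, a/aa meet in 0. Open state 1: 0a->1.
b: 0b undefined. 0b->0: ok.
c: 0c undefined. 0c->0: no, bcb/b meet in 0. 0c->1: no, a/bbc meet in 1. Open state 2: 0c->2.
aa: 1a undefined. 1a->0: ok.
ab: 1b undefined. 1b->0: ok.
ac: 1c undefined. 1c->0: no, ac/b meet in 0. 1c->1: ok.
ca: 2a undefined. 2a->0: no, ca/b meet in 0. 2a->1: no, caa/b meet in 0. 2a->2: no, bcb/cab meet in 2 with "b" left. Open state 3: 2a->3.
cb: 2b undefined. 2b->0: no, bcb/b meet in 0. 2b->1: ok.
bcc: 2c undefined. 2c->0: ok.
caa: 3a undefined. 3a->0: no, caa/b meet in 0. 3a->1: ok.
cab: 3b undefined. 3b->0: ok.
cac: 3c undefined. 3c->0: no, cac/b meet in 0. 3c->1: ok.
All examples now run through 4 states with every (state, symbol) defined. Accept strings end in {1,3}, Reject strings end in {0,2}; accept={1,3}.

states=4 start=0 accept={1,3} delta: 0a->1 0b->0 0c->2 1a->0 1b->0 1c->1 2a->3 2b->1 2c->0 3a->1 3b->0 3c->1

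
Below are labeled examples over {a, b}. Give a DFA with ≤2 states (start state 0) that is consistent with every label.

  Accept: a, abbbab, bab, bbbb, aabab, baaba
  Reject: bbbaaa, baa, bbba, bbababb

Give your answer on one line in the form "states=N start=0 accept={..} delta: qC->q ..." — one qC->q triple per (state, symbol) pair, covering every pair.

states=2 start=0 accept={0} delta: 0a->0 0b->1 1a->1 1b->0

Grow the machine one transition at a time. Run the examples from 0; the earliest place one falls off (shortest prefix, ties alphabetical) gets sent to the lowest-numbered state that keeps every Accept/Reject pair distinguishable — a pair clashes when both reach the same state with identical unread suffix — and to a fresh state only if none does.
a: 0a undefined. 0a->0: ok.
b: 0b undefined. 0b->0: no, a/bbbaaa meet in 0. Open state 1: 0b->1.
ba: 1a undefined. 1a->0: no, a/baa meet in 0. 1a->1: ok.
bb: 1b undefined. 1b->0: ok.
All examples now run through 2 states with every (state, symbol) defined. Accept strings end in {0}, Reject strings end in {1}; accept={0}.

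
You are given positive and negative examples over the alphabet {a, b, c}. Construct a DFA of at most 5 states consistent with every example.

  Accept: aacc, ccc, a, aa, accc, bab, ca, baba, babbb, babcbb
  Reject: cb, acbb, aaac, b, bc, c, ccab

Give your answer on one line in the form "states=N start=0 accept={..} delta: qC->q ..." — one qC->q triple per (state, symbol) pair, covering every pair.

states=4 start=0 accept={0,3} delta: 0a->0 0b->1 0c->2 1a->1 1b->3 1c->1 2a->0 2b->2 2c->3 3a->0 3b->1 3c->0

Grow the machine one transition at a time. Run the examples from 0; the earliest place one falls off (shortest prefix, ties alphabetical) gets sent to the lowest-numbered state that keeps every Accept/Reject pair distinguishable — a pair clashes when both reach the same state with identical unread suffix — and to a fresh state only if none does.
a: 0a undefined. 0a->0: ok.
b: 0b undefined. 0b->0: no, a/b meet in 0. Open state 1: 0b->1.
c: 0c undefined. 0c->0: no, aacc/aaac meet in 0. 0c->1: no, aacc/bc meet in 1 with "c" left. Open state 2: 0c->2.
ba: 1a undefined. 1a->0: no, bab/b meet in 1. 1a->1: ok.
bc: 1c undefined. 1c->0: no, a/bc meet in 0. 1c->1: ok.
ca: 2a undefined. 2a->0: ok.
cb: 2b undefined. 2b->0: no, a/cb meet in 0. 2b->1: no, bab/acbb meet in 1 with "b" left. 2b->2: ok.
cc: 2c undefined. 2c->0: no, ccc/cb meet in 2. 2c->1: no, aacc/b meet in 1. 2c->2: no, aacc/cb meet in 2. Open state 3: 2c->3.
bab: 1b undefined. 1b->0: no, babcbb/cb meet in 2. 1b->1: no, bab/b meet in 1. 1b->2: no, bab/cb meet in 2. 1b->3: ok.
cca: 3a undefined. 3a->0: ok.
ccc: 3c undefined. 3c->0: ok.
babb: 3b undefined. 3b->0: no, babbb/b meet in 1. 3b->1: ok.
All examples now run through 4 states with every (state, symbol) defined. Accept strings end in {0,3}, Reject strings end in {1,2}; accept={0,3}.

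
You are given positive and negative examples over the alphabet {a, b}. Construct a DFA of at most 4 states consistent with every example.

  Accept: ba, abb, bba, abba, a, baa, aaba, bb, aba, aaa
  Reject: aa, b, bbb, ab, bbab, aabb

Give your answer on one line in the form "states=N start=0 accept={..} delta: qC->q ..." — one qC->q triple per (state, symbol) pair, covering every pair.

states=3 start=0 accept={0,1} delta: 0a->1 0b->2 1a->2 1b->2 2a->0 2b->0

State merging on the prefix tree: take the shortest (then alphabetical) example prefix whose next move is undefined and point that move at state 0, else 1, else 2, ...; a target is out if some Accept/Reject pair would then sit in one state with the same input left (inseparable). If every existing state is out, open a new one.
a: 0a undefined. 0a->0: no, abb/aabb meet in 0 with "bb" left. Open state 1: 0a->1.
b: 0b undefined. 0b->0: no, baa/aa meet in 1 with "a" left. 0b->1: no, ba/aa meet in 1 with "a" left. Open state 2: 0b->2.
aa: 1a undefined. 1a->0: no, bb/aabb meet in 2 with "b" left. 1a->1: no, abb/aabb meet in 1 with "bb" left. 1a->2: ok.
ab: 1b undefined. 1b->0: no, abb/aa meet in 2. 1b->1: no, abb/ab meet in 1. 1b->2: ok.
ba: 2a undefined. 2a->0: ok.
bb: 2b undefined. 2b->0: ok.
All examples now run through 3 states with every (state, symbol) defined. Accept strings end in {0,1}, Reject strings end in {2}; accept={0,1}.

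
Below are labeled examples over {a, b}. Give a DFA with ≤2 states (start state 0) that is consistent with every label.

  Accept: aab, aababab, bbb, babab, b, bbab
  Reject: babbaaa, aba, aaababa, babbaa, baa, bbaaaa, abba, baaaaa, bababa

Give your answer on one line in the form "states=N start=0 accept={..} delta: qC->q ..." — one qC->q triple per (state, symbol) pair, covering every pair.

states=2 start=0 accept={1} delta: 0a->0 0b->1 1a->0 1b->0

State merging on the prefix tree: take the shortest (then alphabetical) example prefix whose next move is undefined and point that move at state 0, else 1, else 2, ...; a target is out if some Accept/Reject pair would then sit in one state with the same input left (inseparable). If every existing state is out, open a new one.
a: 0a undefined. 0a->0: ok.
b: 0b undefined. 0b->0: no, aab/babbaaa meet in 0. Open state 1: 0b->1.
ba: 1a undefined. 1a->0: ok.
bb: 1b undefined. 1b->0: ok.
All examples now run through 2 states with every (state, symbol) defined. Accept strings end in {1}, Reject strings end in {0}; accept={1}.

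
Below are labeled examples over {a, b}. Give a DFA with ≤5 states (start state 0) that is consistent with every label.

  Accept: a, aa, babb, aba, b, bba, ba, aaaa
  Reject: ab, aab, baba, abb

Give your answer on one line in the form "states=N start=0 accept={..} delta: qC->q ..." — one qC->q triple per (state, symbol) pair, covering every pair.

Fold the examples into a partial DFA from state 0: repeatedly fix the first undefined (state, symbol) met by the shortest-then-alphabetical prefix, trying targets in increasing order and rejecting any under which an Accept and a Reject string meet in one state with the same remainder; add a state when all current targets are rejected. Accepting states are where Accept strings end.
a: 0a undefined. 0a->0: no, b/ab meet in 0 with "b" left. Open state 1: 0a->1.
b: 0b undefined. 0b->0: no, babb/abb meet in 1 with "bb" left. 0b->1: ok.
aa: 1a undefined. 1a->0: no, a/aab meet in 1. 1a->1: no, babb/abb meet in 1 with "bb" left. Open state 2: 1a->2.
ab: 1b undefined. 1b->0: no, a/abb meet in 1. 1b->1: no, a/ab meet in 1. 1b->2: no, aa/ab meet in 2. Open state 3: 1b->3.
aaa: 2a undefined. 2a->0: ok.
aab: 2b undefined. 2b->0: no, a/baba meet in 1. 2b->1: no, a/aab meet in 1. 2b->2: no, aa/aab meet in 2. 2b->3: no, babb/abb meet in 3 with "b" left. Open state 4: 2b->4.
aba: 3a undefined. 3a->0: ok.
abb: 3b undefined. 3b->0: no, aba/abb meet in 0. 3b->1: no, a/abb meet in 1. 3b->2: no, aa/abb meet in 2. 3b->3: ok.
baba: 4a undefined. 4a->0: no, aba/baba meet in 0. 4a->1: no, a/baba meet in 1. 4a->2: no, aa/baba meet in 2. 4a->3: ok.
babb: 4b undefined. 4b->0: ok.
All examples now run through 5 states with every (state, symbol) defined. Accept strings end in {0,1,2}, Reject strings end in {3,4}; accept={0,1,2}.

states=5 start=0 accept={0,1,2} delta: 0a->1 0b->1 1a->2 1b->3 2a->0 2b->4 3a->0 3b->3 4a->3 4b->0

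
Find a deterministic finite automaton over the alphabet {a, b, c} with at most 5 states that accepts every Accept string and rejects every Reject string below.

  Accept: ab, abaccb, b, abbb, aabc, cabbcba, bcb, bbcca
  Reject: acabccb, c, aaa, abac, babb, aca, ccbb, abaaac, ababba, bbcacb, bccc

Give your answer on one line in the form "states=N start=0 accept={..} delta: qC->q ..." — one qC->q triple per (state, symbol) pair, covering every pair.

Grow the machine one transition at a time. Run the examples from 0; the earliest place one falls off (shortest prefix, ties alphabetical) gets sent to the lowest-numbered state that keeps every Accept/Reject pair distinguishable — a pair clashes when both reach the same state with identical unread suffix — and to a fresh state only if none does.
a: 0a undefined. 0a->0: ok.
b: 0b undefined. 0b->0: no, ab/aaa meet in 0. Open state 1: 0b->1.
c: 0c undefined. 0c->0: ok.
ba: 1a undefined. 1a->0: ok.
bb: 1b undefined. 1b->0: no, ab/bbcacb meet in 1. 1b->1: no, ab/babb meet in 1. Open state 2: 1b->2.
bc: 1c undefined. 1c->0: no, ab/acabccb meet in 1. 1c->1: no, ab/bccc meet in 1. 1c->2: no, aabc/babb meet in 2. Open state 3: 1c->3.
bbc: 2c undefined. 2c->0: no, ab/bbcacb meet in 1. 2c->1: no, ab/bbcacb meet in 1. 2c->2: no, bbcca/ababba meet in 2 with "a" left. 2c->3: ok.
bcb: 3b undefined. 3b->0: no, cabbcba/c meet in 0. 3b->1: no, cabbcba/c meet in 0. 3b->2: no, cabbcba/ababba meet in 2 with "a" left. 3b->3: ok.
bcc: 3c undefined. 3c->0: no, ab/acabccb meet in 1. 3c->1: no, aabc/bccc meet in 3. 3c->2: no, abbb/acabccb meet in 2 with "b" left. 3c->3: no, aabc/acabccb meet in 3. Open state 4: 3c->4.
abbb: 2b undefined. 2b->0: no, abbb/c meet in 0. 2b->1: ok.
bbca: 3a undefined. 3a->0: no, ab/bbcacb meet in 1. 3a->1: no, aabc/bbcacb meet in 3. 3a->2: no, aabc/bbcacb meet in 3. 3a->3: ok.
bccc: 4c undefined. 4c->0: ok.
bbcca: 4a undefined. 4a->0: no, bbcca/c meet in 0. 4a->1: ok.
ababba: 2a undefined. 2a->0: ok.
bbcacb: 4b undefined. 4b->0: ok.
All examples now run through 5 states with every (state, symbol) defined. Accept strings end in {1,3}, Reject strings end in {0,2}; accept={1,3}.

states=5 start=0 accept={1,3} delta: 0a->0 0b->1 0c->0 1a->0 1b->2 1c->3 2a->0 2b->1 2c->3 3a->3 3b->3 3c->4 4a->1 4b->0 4c->0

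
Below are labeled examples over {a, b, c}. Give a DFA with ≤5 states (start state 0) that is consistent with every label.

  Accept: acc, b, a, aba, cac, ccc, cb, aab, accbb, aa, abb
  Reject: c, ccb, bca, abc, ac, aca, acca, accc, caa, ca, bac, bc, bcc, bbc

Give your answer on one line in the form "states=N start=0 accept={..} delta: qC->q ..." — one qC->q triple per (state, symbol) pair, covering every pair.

states=5 start=0 accept={0,1,4} delta: 0a->1 0b->0 0c->2 1a->0 1b->0 1c->3 2a->3 2b->0 2c->3 3a->2 3b->2 3c->4 4a->2 4b->0 4c->2

Fold the examples into a partial DFA from state 0: repeatedly fix the first undefined (state, symbol) met by the shortest-then-alphabetical prefix, trying targets in increasing order and rejecting any under which an Accept and a Reject string meet in one state with the same remainder; add a state when all current targets are rejected. Accepting states are where Accept strings end.
a: 0a undefined. 0a->0: no, ccc/accc meet in 0 with "ccc" left. Open state 1: 0a->1.
b: 0b undefined. 0b->0: ok.
c: 0c undefined. 0c->0: no, b/c meet in 0. 0c->1: no, a/c meet in 1. Open state 2: 0c->2.
aa: 1a undefined. 1a->0: ok.
ab: 1b undefined. 1b->0: ok.
ac: 1c undefined. 1c->0: no, acc/c meet in 2. 1c->1: no, acc/ac meet in 1. 1c->2: no, acc/bcc meet in 2 with "c" left. Open state 3: 1c->3.
ca: 2a undefined. 2a->0: no, b/bca meet in 0. 2a->1: no, b/caa meet in 0. 2a->2: no, cac/bcc meet in 2 with "c" left. 2a->3: ok.
cb: 2b undefined. 2b->0: ok.
cc: 2c undefined. 2c->0: no, b/ccb meet in 0. 2c->1: no, b/ccb meet in 0. 2c->2: no, b/ccb meet in 0. 2c->3: ok.
aca: 3a undefined. 3a->0: no, b/aca meet in 0. 3a->1: no, a/aca meet in 1. 3a->2: ok.
acc: 3c undefined. 3c->0: no, a/acca meet in 1. 3c->1: no, b/acca meet in 0. 3c->2: no, acc/c meet in 2. 3c->3: no, acc/bca meet in 3. Open state 4: 3c->4.
ccb: 3b undefined. 3b->0: no, b/ccb meet in 0. 3b->1: no, a/ccb meet in 1. 3b->2: ok.
acca: 4a undefined. 4a->0: no, b/acca meet in 0. 4a->1: no, a/acca meet in 1. 4a->2: ok.
accb: 4b undefined. 4b->0: ok.
accc: 4c undefined. 4c->0: no, b/accc meet in 0. 4c->1: no, a/accc meet in 1. 4c->2: ok.
All examples now run through 5 states with every (state, symbol) defined. Accept strings end in {0,1,4}, Reject strings end in {2,3}; accept={0,1,4}.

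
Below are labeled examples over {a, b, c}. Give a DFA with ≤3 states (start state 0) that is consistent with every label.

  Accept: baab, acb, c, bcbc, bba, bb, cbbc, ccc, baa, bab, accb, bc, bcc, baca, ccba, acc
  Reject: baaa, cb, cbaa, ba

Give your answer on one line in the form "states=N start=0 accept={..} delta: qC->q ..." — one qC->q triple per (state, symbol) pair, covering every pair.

states=3 start=0 accept={1,2} delta: 0a->1 0b->1 0c->2 1a->0 1b->2 1c->1 2a->1 2b->0 2c->1

Grow the machine one transition at a time. Run the examples from 0; the earliest place one falls off (shortest prefix, ties alphabetical) gets sent to the lowest-numbered state that keeps every Accept/Reject pair distinguishable — a pair clashes when both reach the same state with identical unread suffix — and to a fresh state only if none does.
a: 0a undefined. 0a->0: no, acb/cb meet in 0 with "cb" left. Open state 1: 0a->1.
b: 0b undefined. 0b->0: no, bba/ba meet in 1. 0b->1: ok.
c: 0c undefined. 0c->0: no, baa/cbaa meet in 1 with "aa" left. 0c->1: no, bb/cb meet in 1 with "b" left. Open state 2: 0c->2.
ac: 1c undefined. 1c->0: no, accb/cb meet in 2 with "b" left. 1c->1: ok.
ba: 1a undefined. 1a->0: ok.
bb: 1b undefined. 1b->0: no, baab/baaa meet in 0. 1b->1: no, bba/baaa meet in 0. 1b->2: ok.
cb: 2b undefined. 2b->0: ok.
cc: 2c undefined. 2c->0: no, bcbc/baaa meet in 0. 2c->1: ok.
bba: 2a undefined. 2a->0: no, bba/baaa meet in 0. 2a->1: ok.
All examples now run through 3 states with every (state, symbol) defined. Accept strings end in {1,2}, Reject strings end in {0}; accept={1,2}.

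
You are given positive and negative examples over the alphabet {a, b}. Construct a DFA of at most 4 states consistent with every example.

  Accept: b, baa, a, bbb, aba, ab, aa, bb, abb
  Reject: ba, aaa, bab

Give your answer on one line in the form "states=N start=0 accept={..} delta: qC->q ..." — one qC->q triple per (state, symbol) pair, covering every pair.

states=4 start=0 accept={0,1,2} delta: 0a->1 0b->2 1a->2 1b->0 2a->3 2b->0 3a->0 3b->3

Fold the examples into a partial DFA from state 0: repeatedly fix the first undefined (state, symbol) met by the shortest-then-alphabetical prefix, trying targets in increasing order and rejecting any under which an Accept and a Reject string meet in one state with the same remainder; add a state when all current targets are rejected. Accepting states are where Accept strings end.
a: 0a undefined. 0a->0: no, a/aaa meet in 0. Open state 1: 0a->1.
b: 0b undefined. 0b->0: no, a/ba meet in 1. 0b->1: no, baa/aaa meet in 1 with "aa" left. Open state 2: 0b->2.
aa: 1a undefined. 1a->0: no, a/aaa meet in 1. 1a->1: no, a/aaa meet in 1. 1a->2: ok.
ab: 1b undefined. 1b->0: ok.
ba: 2a undefined. 2a->0: no, b/bab meet in 2. 2a->1: no, a/ba meet in 1. 2a->2: no, b/ba meet in 2. Open state 3: 2a->3.
bb: 2b undefined. 2b->0: ok.
baa: 3a undefined. 3a->0: ok.
bab: 3b undefined. 3b->0: no, baa/bab meet in 0. 3b->1: no, a/bab meet in 1. 3b->2: no, b/bab meet in 2. 3b->3: ok.
All examples now run through 4 states with every (state, symbol) defined. Accept strings end in {0,1,2}, Reject strings end in {3}; accept={0,1,2}.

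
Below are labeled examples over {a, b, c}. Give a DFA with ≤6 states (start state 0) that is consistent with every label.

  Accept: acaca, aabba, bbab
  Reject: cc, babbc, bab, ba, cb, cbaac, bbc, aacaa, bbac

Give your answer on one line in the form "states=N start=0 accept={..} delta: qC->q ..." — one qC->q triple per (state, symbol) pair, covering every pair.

Fold the examples into a partial DFA from state 0: repeatedly fix the first undefined (state, symbol) met by the shortest-then-alphabetical prefix, trying targets in increasing order and rejecting any under which an Accept and a Reject string meet in one state with the same remainder; add a state when all current targets are rejected. Accepting states are where Accept strings end.
a: 0a undefined. 0a->0: ok.
b: 0b undefined. 0b->0: no, aabba/bab meet in 0. Open state 1: 0b->1.
c: 0c undefined. 0c->0: no, acaca/cc meet in 0. 0c->1: ok.
ba: 1a undefined. 1a->0: no, acaca/ba meet in 0. 1a->1: ok.
bb: 1b undefined. 1b->0: no, aabba/bab meet in 0. 1b->1: no, aabba/bab meet in 1. Open state 2: 1b->2.
cc: 1c undefined. 1c->0: no, acaca/cc meet in 0. 1c->1: no, acaca/cc meet in 1. 1c->2: ok.
bba: 2a undefined. 2a->0: no, bbab/ba meet in 1. 2a->1: no, acaca/ba meet in 1. 2a->2: no, acaca/cc meet in 2. Open state 3: 2a->3.
bbc: 2c undefined. 2c->0: ok.
babb: 2b undefined. 2b->0: ok.
bbab: 3b undefined. 3b->0: no, bbab/bbc meet in 0. 3b->1: no, bbab/babbc meet in 1. 3b->2: no, bbab/cc meet in 2. 3b->3: ok.
bbac: 3c undefined. 3c->0: ok.
cbaa: 3a undefined. 3a->0: ok.
All examples now run through 4 states with every (state, symbol) defined. Accept strings end in {3}, Reject strings end in {0,1,2}; accept={3}.

states=4 start=0 accept={3} delta: 0a->0 0b->1 0c->1 1a->1 1b->2 1c->2 2a->3 2b->0 2c->0 3a->0 3b->3 3c->0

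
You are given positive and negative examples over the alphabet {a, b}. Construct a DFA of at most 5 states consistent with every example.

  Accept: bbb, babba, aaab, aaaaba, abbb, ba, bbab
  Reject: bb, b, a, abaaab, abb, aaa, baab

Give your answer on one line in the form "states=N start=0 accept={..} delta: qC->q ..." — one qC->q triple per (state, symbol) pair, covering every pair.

Fold the examples into a partial DFA from state 0: repeatedly fix the first undefined (state, symbol) met by the shortest-then-alphabetical prefix, trying targets in increasing order and rejecting any under which an Accept and a Reject string meet in one state with the same remainder; add a state when all current targets are rejected. Accepting states are where Accept strings end.
a: 0a undefined. 0a->0: no, aaab/b meet in 0 with "b" left. Open state 1: 0a->1.
b: 0b undefined. 0b->0: no, bbb/bb meet in 0. 0b->1: no, bbb/abb meet in 1 with "bb" left. Open state 2: 0b->2.
aa: 1a undefined. 1a->0: ok.
ab: 1b undefined. 1b->0: no, aaab/abaaab meet in 0. 1b->1: no, aaab/a meet in 1. 1b->2: no, aaab/b meet in 2. Open state 3: 1b->3.
ba: 2a undefined. 2a->0: no, aaab/baab meet in 3. 2a->1: no, aaaaba/a meet in 1. 2a->2: no, aaaaba/b meet in 2. 2a->3: ok.
bb: 2b undefined. 2b->0: no, bbb/b meet in 2. 2b->1: no, bbab/b meet in 2. 2b->2: no, bbb/bb meet in 2. 2b->3: no, bbb/abb meet in 3 with "b" left. Open state 4: 2b->4.
aba: 3a undefined. 3a->0: ok.
abb: 3b undefined. 3b->0: no, abbb/b meet in 2. 3b->1: ok.
bba: 4a undefined. 4a->0: no, bbab/b meet in 2. 4a->1: ok.
bbb: 4b undefined. 4b->0: ok.
All examples now run through 5 states with every (state, symbol) defined. Accept strings end in {0,3}, Reject strings end in {1,2,4}; accept={0,3}.

states=5 start=0 accept={0,3} delta: 0a->1 0b->2 1a->0 1b->3 2a->3 2b->4 3a->0 3b->1 4a->1 4b->0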